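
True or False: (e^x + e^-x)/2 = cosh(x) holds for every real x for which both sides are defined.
Claim: (e^x + e^-x)/2 = cosh(x).
Reasoning: This is exactly the definition of the hyperbolic cosine: cosh(x) := (e^x + e^-x)/2.
So the two sides agree for every real x for which both sides are defined.

Conclusion: True.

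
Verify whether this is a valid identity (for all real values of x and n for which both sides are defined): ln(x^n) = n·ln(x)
Yes, this is an identity.

Claim: ln(x^n) = n·ln(x).
Reasoning: The right side requires x > 0. For x > 0, x^n = (e^(ln x))^n = e^(n·ln x), so taking ln of both sides gives ln(x^n) = n·ln(x).
So the two sides agree for all real values of x and n for which both sides are defined.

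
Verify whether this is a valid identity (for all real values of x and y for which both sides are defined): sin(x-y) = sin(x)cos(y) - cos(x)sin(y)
Claim: sin(x-y) = sin(x)cos(y) - cos(x)sin(y).
Reasoning: Replace y by -y in sin(x+y) = sin(x)cos(y) + cos(x)sin(y) and use cos(-y) = cos(y), sin(-y) = -sin(y): sin(x-y) = sin(x)cos(y) - cos(x)sin(y).
So the two sides agree for all real values of x and y for which both sides are defined.

Conclusion: Yes, this is an identity.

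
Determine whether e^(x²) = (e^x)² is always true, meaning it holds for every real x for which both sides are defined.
Claim: e^(x²) = (e^x)².
Test a specific point where both sides are defined: x = -2.
LHS = e^(x²) ≈ 54.5982
RHS = (e^x)² ≈ 0.0183
Since 54.5982 ≠ 0.0183, the equation fails at this point, so it cannot hold for every real x for which both sides are defined.
(e^x)² = e^(2x), and 2x ≠ x² in general.

Conclusion: No, this is NOT an identity.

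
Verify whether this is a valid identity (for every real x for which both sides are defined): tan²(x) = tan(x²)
Claim: tan²(x) = tan(x²).
Test a specific point where both sides are defined: x = 2π/3.
LHS = tan²(x) ≈ 3.0000
RHS = tan(x²) ≈ 2.9590
Since 3.0000 ≠ 2.9590, the equation fails at this point, so it cannot hold for every real x for which both sides are defined.
tan²(x) means (tan x)², squaring the output; tan(x²) squares the input. These are different functions.

Conclusion: No, this is NOT an identity.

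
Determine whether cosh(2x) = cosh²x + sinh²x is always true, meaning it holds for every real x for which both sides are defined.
Yes, this is an identity.

Claim: cosh(2x) = cosh²x + sinh²x.
Reasoning: cosh²x = (e^(2x) + 2 + e^(-2x))/4 and sinh²x = (e^(2x) - 2 + e^(-2x))/4. Adding gives (2e^(2x) + 2e^(-2x))/4 = (e^(2x) + e^(-2x))/2 = cosh(2x).
So the two sides agree for every real x for which both sides are defined.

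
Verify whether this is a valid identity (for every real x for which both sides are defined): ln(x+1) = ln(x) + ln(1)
No, this is NOT an identity.

Claim: ln(x+1) = ln(x) + ln(1).
Test a specific point where both sides are defined: x = 3.
LHS = ln(x+1) ≈ 1.3863
RHS = ln(x) + ln(1) ≈ 1.0986
Since 1.3863 ≠ 1.0986, the equation fails at this point, so it cannot hold for every real x for which both sides are defined.
ln(1) = 0, so the right side is just ln(x), which differs from ln(x+1).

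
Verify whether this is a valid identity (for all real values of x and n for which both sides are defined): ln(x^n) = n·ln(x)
Claim: ln(x^n) = n·ln(x).
Reasoning: The right side requires x > 0. For x > 0, x^n = (e^(ln x))^n = e^(n·ln x), so taking ln of both sides gives ln(x^n) = n·ln(x).
So the two sides agree for all real values of x and n for which both sides are defined.

Conclusion: Yes, this is an identity.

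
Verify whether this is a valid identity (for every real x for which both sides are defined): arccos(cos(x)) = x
No, this is NOT an identity.

Claim: arccos(cos(x)) = x.
Test a specific point where both sides are defined: x = -π/2.
LHS = arccos(cos(x)) ≈ 1.5708
RHS = x ≈ -1.5708
Since 1.5708 ≠ -1.5708, the equation fails at this point, so it cannot hold for every real x for which both sides are defined.
arccos only returns values in [0, π], so arccos(cos(x)) = x holds only for x in that interval, not for all real x.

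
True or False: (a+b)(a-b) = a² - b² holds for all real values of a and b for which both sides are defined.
True.

Claim: (a+b)(a-b) = a² - b².
Reasoning: Expand: (a+b)(a-b) = a² - ab + ba - b² = a² - b² (the cross terms cancel).
So the two sides agree for all real values of a and b for which both sides are defined.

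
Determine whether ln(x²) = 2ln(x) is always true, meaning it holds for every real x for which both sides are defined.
Claim: ln(x²) = 2ln(x).
Reasoning: The right side requires x > 0. For x > 0, x² = (e^(ln x))² = e^(2ln x), so ln(x²) = 2ln(x). (For x < 0 the right side is undefined, so those values are outside the claim.)
So the two sides agree for every real x for which both sides are defined.

Conclusion: Yes, this is an identity.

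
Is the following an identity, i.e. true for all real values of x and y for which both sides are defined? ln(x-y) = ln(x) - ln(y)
No, this is NOT an identity.

Claim: ln(x-y) = ln(x) - ln(y).
Test a specific point where both sides are defined: x = 5, y = 3.
LHS = ln(x-y) ≈ 0.6931
RHS = ln(x) - ln(y) ≈ 0.5108
Since 0.6931 ≠ 0.5108, the equation fails at this point, so it cannot hold for all real values of x and y for which both sides are defined.
ln(x) - ln(y) = ln(x/y), not ln(x-y).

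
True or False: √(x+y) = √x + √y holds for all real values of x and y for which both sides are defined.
Claim: √(x+y) = √x + √y.
Test a specific point where both sides are defined: x = 4, y = 1.
LHS = √(x+y) ≈ 2.2361
RHS = √x + √y ≈ 3.0000
Since 2.2361 ≠ 3.0000, the equation fails at this point, so it cannot hold for all real values of x and y for which both sides are defined.
Squaring the right side gives x + 2√(xy) + y, not x + y.

Conclusion: False.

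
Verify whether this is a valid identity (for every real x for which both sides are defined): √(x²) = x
Claim: √(x²) = x.
Test a specific point where both sides are defined: x = -2.
LHS = √(x²) ≈ 2.0000
RHS = x ≈ -2.0000
Since 2.0000 ≠ -2.0000, the equation fails at this point, so it cannot hold for every real x for which both sides are defined.
√(x²) = |x|, which differs from x whenever x < 0 (both sides are defined for every real x).

Conclusion: No, this is NOT an identity.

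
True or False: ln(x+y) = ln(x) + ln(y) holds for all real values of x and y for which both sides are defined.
False.

Claim: ln(x+y) = ln(x) + ln(y).
Test a specific point where both sides are defined: x = 1, y = 5.
LHS = ln(x+y) ≈ 1.7918
RHS = ln(x) + ln(y) ≈ 1.6094
Since 1.7918 ≠ 1.6094, the equation fails at this point, so it cannot hold for all real values of x and y for which both sides are defined.
ln(x) + ln(y) = ln(xy), not ln(x+y).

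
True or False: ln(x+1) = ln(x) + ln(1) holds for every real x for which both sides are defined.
False.

Claim: ln(x+1) = ln(x) + ln(1).
Test a specific point where both sides are defined: x = 1/2.
LHS = ln(x+1) ≈ 0.4055
RHS = ln(x) + ln(1) ≈ -0.6931
Since 0.4055 ≠ -0.6931, the equation fails at this point, so it cannot hold for every real x for which both sides are defined.
ln(1) = 0, so the right side is just ln(x), which differs from ln(x+1).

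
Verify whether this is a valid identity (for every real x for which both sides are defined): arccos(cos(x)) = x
No, this is NOT an identity.

Claim: arccos(cos(x)) = x.
Test a specific point where both sides are defined: x = -π/3.
LHS = arccos(cos(x)) ≈ 1.0472
RHS = x ≈ -1.0472
Since 1.0472 ≠ -1.0472, the equation fails at this point, so it cannot hold for every real x for which both sides are defined.
arccos only returns values in [0, π], so arccos(cos(x)) = x holds only for x in that interval, not for all real x.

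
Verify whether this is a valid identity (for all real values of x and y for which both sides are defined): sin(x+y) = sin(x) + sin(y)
No, this is NOT an identity.

Claim: sin(x+y) = sin(x) + sin(y).
Test a specific point where both sides are defined: x = π/4, y = π/4.
LHS = sin(x+y) ≈ 1.0000
RHS = sin(x) + sin(y) ≈ 1.4142
Since 1.0000 ≠ 1.4142, the equation fails at this point, so it cannot hold for all real values of x and y for which both sides are defined.
The correct expansion is sin(x+y) = sin(x)cos(y) + cos(x)sin(y); sine is not additive.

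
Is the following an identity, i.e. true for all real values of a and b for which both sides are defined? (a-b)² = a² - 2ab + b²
Yes, this is an identity.

Claim: (a-b)² = a² - 2ab + b².
Reasoning: Expand: (a-b)² = (a-b)(a-b) = a·a - a·b - b·a + b·b = a² - 2ab + b².
So the two sides agree for all real values of a and b for which both sides are defined.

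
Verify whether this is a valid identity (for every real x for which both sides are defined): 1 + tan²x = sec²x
Yes, this is an identity.

Claim: 1 + tan²x = sec²x.
Reasoning: Start from sin²x + cos²x = 1 and divide every term by cos²x (allowed wherever tan x and sec x are defined): tan²x + 1 = 1/cos²x = sec²x.
So the two sides agree for every real x for which both sides are defined.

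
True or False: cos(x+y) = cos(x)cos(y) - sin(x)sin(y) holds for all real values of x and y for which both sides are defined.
True.

Claim: cos(x+y) = cos(x)cos(y) - sin(x)sin(y).
Reasoning: By Euler's formula e^(i(x+y)) = e^(ix)·e^(iy) = (cos x + i·sin x)(cos y + i·sin y). The real part of the left side is cos(x+y); the real part of the product is cos(x)cos(y) - sin(x)sin(y) (since i·i = -1).
So the two sides agree for all real values of x and y for which both sides are defined.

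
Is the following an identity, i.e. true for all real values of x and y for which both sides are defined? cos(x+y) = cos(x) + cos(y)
No, this is NOT an identity.

Claim: cos(x+y) = cos(x) + cos(y).
Test a specific point where both sides are defined: x = π/4, y = π/2.
LHS = cos(x+y) ≈ -0.7071
RHS = cos(x) + cos(y) ≈ 0.7071
Since -0.7071 ≠ 0.7071, the equation fails at this point, so it cannot hold for all real values of x and y for which both sides are defined.
The correct expansion is cos(x+y) = cos(x)cos(y) - sin(x)sin(y); cosine is not additive.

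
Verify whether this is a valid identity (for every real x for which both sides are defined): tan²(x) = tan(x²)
Claim: tan²(x) = tan(x²).
Test a specific point where both sides are defined: x = π/3.
LHS = tan²(x) ≈ 3.0000
RHS = tan(x²) ≈ 1.9485
Since 3.0000 ≠ 1.9485, the equation fails at this point, so it cannot hold for every real x for which both sides are defined.
tan²(x) means (tan x)², squaring the output; tan(x²) squares the input. These are different functions.

Conclusion: No, this is NOT an identity.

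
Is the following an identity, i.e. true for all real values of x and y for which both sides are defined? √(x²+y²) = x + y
No, this is NOT an identity.

Claim: √(x²+y²) = x + y.
Test a specific point where both sides are defined: x = 4, y = 4.
LHS = √(x²+y²) ≈ 5.6569
RHS = x + y ≈ 8.0000
Since 5.6569 ≠ 8.0000, the equation fails at this point, so it cannot hold for all real values of x and y for which both sides are defined.
(x+y)² = x² + 2xy + y², not x² + y², so the square root does not split this way.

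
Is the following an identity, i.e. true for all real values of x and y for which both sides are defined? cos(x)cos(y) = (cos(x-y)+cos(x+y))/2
Yes, this is an identity.

Claim: cos(x)cos(y) = (cos(x-y)+cos(x+y))/2.
Reasoning: cos(x-y) = cos(x)cos(y) + sin(x)sin(y) and cos(x+y) = cos(x)cos(y) - sin(x)sin(y). Adding, cos(x-y) + cos(x+y) = 2cos(x)cos(y); divide by 2.
So the two sides agree for all real values of x and y for which both sides are defined.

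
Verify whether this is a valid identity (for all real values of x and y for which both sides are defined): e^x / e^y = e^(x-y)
Yes, this is an identity.

Claim: e^x / e^y = e^(x-y).
Reasoning: 1/e^y = e^(-y), so e^x / e^y = e^x · e^(-y) = e^(x + (-y)) = e^(x-y) by the product rule for exponents.
So the two sides agree for all real values of x and y for which both sides are defined.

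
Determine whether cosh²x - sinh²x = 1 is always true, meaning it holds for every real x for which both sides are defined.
Claim: cosh²x - sinh²x = 1.
Reasoning: With cosh(x) = (e^x + e^-x)/2 and sinh(x) = (e^x - e^-x)/2: cosh²x = (e^(2x) + 2 + e^(-2x))/4 and sinh²x = (e^(2x) - 2 + e^(-2x))/4. Subtracting leaves 4/4 = 1.
So the two sides agree for every real x for which both sides are defined.

Conclusion: Yes, this is an identity.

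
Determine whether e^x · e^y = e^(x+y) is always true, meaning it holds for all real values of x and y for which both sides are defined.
Yes, this is an identity.

Claim: e^x · e^y = e^(x+y).
Reasoning: This is the law of exponents for a common base: multiplying powers adds exponents. E.g. from the series, (Σ x^j/j!)(Σ y^k/k!) = Σ_m (Σ_{j+k=m} x^j y^k/(j!k!)) = Σ_m (x+y)^m/m! by the binomial theorem.
So the two sides agree for all real values of x and y for which both sides are defined.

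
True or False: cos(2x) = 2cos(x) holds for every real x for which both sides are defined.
Claim: cos(2x) = 2cos(x).
Test a specific point where both sides are defined: x = 3π/4.
LHS = cos(2x) ≈ 0.0000
RHS = 2cos(x) ≈ -1.4142
Since 0.0000 ≠ -1.4142, the equation fails at this point, so it cannot hold for every real x for which both sides are defined.
The correct double-angle formula is cos(2x) = cos²x - sin²x.

Conclusion: False.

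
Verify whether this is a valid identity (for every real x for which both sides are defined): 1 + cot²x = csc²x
Yes, this is an identity.

Claim: 1 + cot²x = csc²x.
Reasoning: Start from sin²x + cos²x = 1 and divide every term by sin²x (allowed wherever cot x and csc x are defined): 1 + cot²x = 1/sin²x = csc²x.
So the two sides agree for every real x for which both sides are defined.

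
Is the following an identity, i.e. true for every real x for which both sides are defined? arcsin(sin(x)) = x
Claim: arcsin(sin(x)) = x.
Test a specific point where both sides are defined: x = 2π/3.
LHS = arcsin(sin(x)) ≈ 1.0472
RHS = x ≈ 2.0944
Since 1.0472 ≠ 2.0944, the equation fails at this point, so it cannot hold for every real x for which both sides are defined.
arcsin only returns values in [-π/2, π/2], so arcsin(sin(x)) = x holds only for x in that interval, not for all real x.

Conclusion: No, this is NOT an identity.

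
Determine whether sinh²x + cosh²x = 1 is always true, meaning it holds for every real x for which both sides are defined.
Claim: sinh²x + cosh²x = 1.
Test a specific point where both sides are defined: x = -1.
LHS = sinh²x + cosh²x ≈ 3.7622
RHS = 1 ≈ 1.0000
Since 3.7622 ≠ 1.0000, the equation fails at this point, so it cannot hold for every real x for which both sides are defined.
The correct hyperbolic identity is cosh²x - sinh²x = 1 (a difference); the sum sinh²x + cosh²x equals cosh(2x).

Conclusion: No, this is NOT an identity.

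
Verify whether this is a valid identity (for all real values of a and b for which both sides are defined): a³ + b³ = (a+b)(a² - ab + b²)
Yes, this is an identity.

Claim: a³ + b³ = (a+b)(a² - ab + b²).
Reasoning: Expand the right side: (a+b)(a² - ab + b²) = a³ - a²b + ab² + a²b - ab² + b³ = a³ + b³ (the middle terms cancel in pairs).
So the two sides agree for all real values of a and b for which both sides are defined.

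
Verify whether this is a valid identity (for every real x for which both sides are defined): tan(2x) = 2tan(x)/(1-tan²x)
Claim: tan(2x) = 2tan(x)/(1-tan²x).
Reasoning: tan(2x) = sin(2x)/cos(2x) = 2sin(x)cos(x) / (cos²x - sin²x). Divide numerator and denominator by cos²x: 2tan(x) / (1 - tan²x).
So the two sides agree for every real x for which both sides are defined.

Conclusion: Yes, this is an identity.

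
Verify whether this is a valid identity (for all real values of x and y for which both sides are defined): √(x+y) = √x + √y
Claim: √(x+y) = √x + √y.
Test a specific point where both sides are defined: x = 4, y = 5.
LHS = √(x+y) ≈ 3.0000
RHS = √x + √y ≈ 4.2361
Since 3.0000 ≠ 4.2361, the equation fails at this point, so it cannot hold for all real values of x and y for which both sides are defined.
Squaring the right side gives x + 2√(xy) + y, not x + y.

Conclusion: No, this is NOT an identity.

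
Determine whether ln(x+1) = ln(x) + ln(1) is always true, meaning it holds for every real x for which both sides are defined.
Claim: ln(x+1) = ln(x) + ln(1).
Test a specific point where both sides are defined: x = 4.
LHS = ln(x+1) ≈ 1.6094
RHS = ln(x) + ln(1) ≈ 1.3863
Since 1.6094 ≠ 1.3863, the equation fails at this point, so it cannot hold for every real x for which both sides are defined.
ln(1) = 0, so the right side is just ln(x), which differs from ln(x+1).

Conclusion: No, this is NOT an identity.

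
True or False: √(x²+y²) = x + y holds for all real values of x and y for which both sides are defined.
False.

Claim: √(x²+y²) = x + y.
Test a specific point where both sides are defined: x = 1/2, y = 4.
LHS = √(x²+y²) ≈ 4.0311
RHS = x + y ≈ 4.5000
Since 4.0311 ≠ 4.5000, the equation fails at this point, so it cannot hold for all real values of x and y for which both sides are defined.
(x+y)² = x² + 2xy + y², not x² + y², so the square root does not split this way.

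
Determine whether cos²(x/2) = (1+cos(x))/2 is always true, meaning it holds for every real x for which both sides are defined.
Claim: cos²(x/2) = (1+cos(x))/2.
Reasoning: Use cos(2θ) = 2cos²θ - 1 with θ = x/2: cos(x) = 2cos²(x/2) - 1. Solving for cos²(x/2) gives (1 + cos(x))/2.
So the two sides agree for every real x for which both sides are defined.

Conclusion: Yes, this is an identity.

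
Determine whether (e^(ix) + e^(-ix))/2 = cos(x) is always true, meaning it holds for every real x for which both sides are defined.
Yes, this is an identity.

Claim: (e^(ix) + e^(-ix))/2 = cos(x).
Reasoning: By Euler's formula e^(ix) = cos(x) + i·sin(x) and e^(-ix) = cos(x) - i·sin(x). Adding cancels the sine terms: e^(ix) + e^(-ix) = 2cos(x); divide by 2.
So the two sides agree for every real x for which both sides are defined.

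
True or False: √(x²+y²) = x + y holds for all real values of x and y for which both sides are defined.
False.

Claim: √(x²+y²) = x + y.
Test a specific point where both sides are defined: x = 3, y = 1/2.
LHS = √(x²+y²) ≈ 3.0414
RHS = x + y ≈ 3.5000
Since 3.0414 ≠ 3.5000, the equation fails at this point, so it cannot hold for all real values of x and y for which both sides are defined.
(x+y)² = x² + 2xy + y², not x² + y², so the square root does not split this way.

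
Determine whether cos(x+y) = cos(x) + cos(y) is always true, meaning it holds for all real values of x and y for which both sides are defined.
Claim: cos(x+y) = cos(x) + cos(y).
Test a specific point where both sides are defined: x = -π/6, y = 2π/3.
LHS = cos(x+y) ≈ 0.0000
RHS = cos(x) + cos(y) ≈ 0.3660
Since 0.0000 ≠ 0.3660, the equation fails at this point, so it cannot hold for all real values of x and y for which both sides are defined.
The correct expansion is cos(x+y) = cos(x)cos(y) - sin(x)sin(y); cosine is not additive.

Conclusion: No, this is NOT an identity.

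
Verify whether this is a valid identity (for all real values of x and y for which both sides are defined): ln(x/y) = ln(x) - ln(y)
Yes, this is an identity.

Claim: ln(x/y) = ln(x) - ln(y).
Reasoning: Both sides are simultaneously defined only when x, y > 0. Write x = e^p, y = e^q. Then x/y = e^(p-q), so ln(x/y) = p - q = ln(x) - ln(y).
So the two sides agree for all real values of x and y for which both sides are defined.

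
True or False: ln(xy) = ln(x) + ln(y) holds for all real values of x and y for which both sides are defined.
Claim: ln(xy) = ln(x) + ln(y).
Reasoning: Both sides are simultaneously defined only when x, y > 0. Write x = e^p, y = e^q (p = ln x, q = ln y). Then xy = e^p · e^q = e^(p+q), so ln(xy) = p + q = ln(x) + ln(y).
So the two sides agree for all real values of x and y for which both sides are defined.

Conclusion: True.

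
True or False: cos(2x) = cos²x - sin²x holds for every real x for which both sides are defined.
Claim: cos(2x) = cos²x - sin²x.
Reasoning: Put y = x in the addition formula cos(x+y) = cos(x)cos(y) - sin(x)sin(y): cos(2x) = cos²x - sin²x.
So the two sides agree for every real x for which both sides are defined.

Conclusion: True.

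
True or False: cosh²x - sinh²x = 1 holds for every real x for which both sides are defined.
True.

Claim: cosh²x - sinh²x = 1.
Reasoning: With cosh(x) = (e^x + e^-x)/2 and sinh(x) = (e^x - e^-x)/2: cosh²x = (e^(2x) + 2 + e^(-2x))/4 and sinh²x = (e^(2x) - 2 + e^(-2x))/4. Subtracting leaves 4/4 = 1.
So the two sides agree for every real x for which both sides are defined.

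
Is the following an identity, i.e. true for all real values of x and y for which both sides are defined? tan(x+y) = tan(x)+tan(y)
Claim: tan(x+y) = tan(x)+tan(y).
Test a specific point where both sides are defined: x = -π/4, y = -π/6.
LHS = tan(x+y) ≈ -3.7321
RHS = tan(x)+tan(y) ≈ -1.5774
Since -3.7321 ≠ -1.5774, the equation fails at this point, so it cannot hold for all real values of x and y for which both sides are defined.
The correct formula is tan(x+y) = (tan(x) + tan(y))/(1 - tan(x)tan(y)).

Conclusion: No, this is NOT an identity.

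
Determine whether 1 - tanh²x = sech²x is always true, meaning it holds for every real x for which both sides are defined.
Yes, this is an identity.

Claim: 1 - tanh²x = sech²x.
Reasoning: Divide cosh²x - sinh²x = 1 through by cosh²x (never zero): 1 - tanh²x = 1/cosh²x = sech²x.
So the two sides agree for every real x for which both sides are defined.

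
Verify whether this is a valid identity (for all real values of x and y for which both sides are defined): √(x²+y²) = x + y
No, this is NOT an identity.

Claim: √(x²+y²) = x + y.
Test a specific point where both sides are defined: x = -1, y = 3.
LHS = √(x²+y²) ≈ 3.1623
RHS = x + y ≈ 2.0000
Since 3.1623 ≠ 2.0000, the equation fails at this point, so it cannot hold for all real values of x and y for which both sides are defined.
(x+y)² = x² + 2xy + y², not x² + y², so the square root does not split this way.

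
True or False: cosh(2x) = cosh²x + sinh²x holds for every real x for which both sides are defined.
True.

Claim: cosh(2x) = cosh²x + sinh²x.
Reasoning: cosh²x = (e^(2x) + 2 + e^(-2x))/4 and sinh²x = (e^(2x) - 2 + e^(-2x))/4. Adding gives (2e^(2x) + 2e^(-2x))/4 = (e^(2x) + e^(-2x))/2 = cosh(2x).
So the two sides agree for every real x for which both sides are defined.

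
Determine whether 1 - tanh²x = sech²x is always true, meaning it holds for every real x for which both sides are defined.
Claim: 1 - tanh²x = sech²x.
Reasoning: Divide cosh²x - sinh²x = 1 through by cosh²x (never zero): 1 - tanh²x = 1/cosh²x = sech²x.
So the two sides agree for every real x for which both sides are defined.

Conclusion: Yes, this is an identity.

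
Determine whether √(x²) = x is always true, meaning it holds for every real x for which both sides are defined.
Claim: √(x²) = x.
Test a specific point where both sides are defined: x = -1.
LHS = √(x²) ≈ 1.0000
RHS = x ≈ -1.0000
Since 1.0000 ≠ -1.0000, the equation fails at this point, so it cannot hold for every real x for which both sides are defined.
√(x²) = |x|, which differs from x whenever x < 0 (both sides are defined for every real x).

Conclusion: No, this is NOT an identity.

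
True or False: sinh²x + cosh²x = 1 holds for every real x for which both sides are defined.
False.

Claim: sinh²x + cosh²x = 1.
Test a specific point where both sides are defined: x = 1.
LHS = sinh²x + cosh²x ≈ 3.7622
RHS = 1 ≈ 1.0000
Since 3.7622 ≠ 1.0000, the equation fails at this point, so it cannot hold for every real x for which both sides are defined.
The correct hyperbolic identity is cosh²x - sinh²x = 1 (a difference); the sum sinh²x + cosh²x equals cosh(2x).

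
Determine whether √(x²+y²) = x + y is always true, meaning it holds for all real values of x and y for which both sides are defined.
No, this is NOT an identity.

Claim: √(x²+y²) = x + y.
Test a specific point where both sides are defined: x = 2, y = 1.
LHS = √(x²+y²) ≈ 2.2361
RHS = x + y ≈ 3.0000
Since 2.2361 ≠ 3.0000, the equation fails at this point, so it cannot hold for all real values of x and y for which both sides are defined.
(x+y)² = x² + 2xy + y², not x² + y², so the square root does not split this way.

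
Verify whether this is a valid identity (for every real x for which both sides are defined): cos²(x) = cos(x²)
Claim: cos²(x) = cos(x²).
Test a specific point where both sides are defined: x = -π/3.
LHS = cos²(x) ≈ 0.2500
RHS = cos(x²) ≈ 0.4566
Since 0.2500 ≠ 0.4566, the equation fails at this point, so it cannot hold for every real x for which both sides are defined.
cos²(x) means (cos x)², squaring the output; cos(x²) squares the input. These are different functions.

Conclusion: No, this is NOT an identity.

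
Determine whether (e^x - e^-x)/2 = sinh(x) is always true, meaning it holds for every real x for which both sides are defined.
Yes, this is an identity.

Claim: (e^x - e^-x)/2 = sinh(x).
Reasoning: This is exactly the definition of the hyperbolic sine: sinh(x) := (e^x - e^-x)/2.
So the two sides agree for every real x for which both sides are defined.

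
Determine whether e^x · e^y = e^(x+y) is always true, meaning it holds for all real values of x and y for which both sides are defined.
Yes, this is an identity.

Claim: e^x · e^y = e^(x+y).
Reasoning: This is the law of exponents for a common base: multiplying powers adds exponents. E.g. from the series, (Σ x^j/j!)(Σ y^k/k!) = Σ_m (Σ_{j+k=m} x^j y^k/(j!k!)) = Σ_m (x+y)^m/m! by the binomial theorem.
So the two sides agree for all real values of x and y for which both sides are defined.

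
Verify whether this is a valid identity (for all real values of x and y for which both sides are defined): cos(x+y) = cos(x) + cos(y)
No, this is NOT an identity.

Claim: cos(x+y) = cos(x) + cos(y).
Test a specific point where both sides are defined: x = π/3, y = 3π/4.
LHS = cos(x+y) ≈ -0.9659
RHS = cos(x) + cos(y) ≈ -0.2071
Since -0.9659 ≠ -0.2071, the equation fails at this point, so it cannot hold for all real values of x and y for which both sides are defined.
The correct expansion is cos(x+y) = cos(x)cos(y) - sin(x)sin(y); cosine is not additive.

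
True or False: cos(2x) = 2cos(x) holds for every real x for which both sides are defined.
Claim: cos(2x) = 2cos(x).
Test a specific point where both sides are defined: x = 3π/4.
LHS = cos(2x) ≈ 0.0000
RHS = 2cos(x) ≈ -1.4142
Since 0.0000 ≠ -1.4142, the equation fails at this point, so it cannot hold for every real x for which both sides are defined.
The correct double-angle formula is cos(2x) = cos²x - sin²x.

Conclusion: False.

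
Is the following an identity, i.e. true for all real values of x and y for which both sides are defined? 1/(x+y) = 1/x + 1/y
No, this is NOT an identity.

Claim: 1/(x+y) = 1/x + 1/y.
Test a specific point where both sides are defined: x = 4, y = 5.
LHS = 1/(x+y) ≈ 0.1111
RHS = 1/x + 1/y ≈ 0.4500
Since 0.1111 ≠ 0.4500, the equation fails at this point, so it cannot hold for all real values of x and y for which both sides are defined.
1/x + 1/y = (x+y)/(xy), which is not 1/(x+y).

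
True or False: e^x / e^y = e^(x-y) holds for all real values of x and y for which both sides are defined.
True.

Claim: e^x / e^y = e^(x-y).
Reasoning: 1/e^y = e^(-y), so e^x / e^y = e^x · e^(-y) = e^(x + (-y)) = e^(x-y) by the product rule for exponents.
So the two sides agree for all real values of x and y for which both sides are defined.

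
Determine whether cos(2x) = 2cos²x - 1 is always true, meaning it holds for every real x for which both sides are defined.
Claim: cos(2x) = 2cos²x - 1.
Reasoning: cos(2x) = cos²x - sin²x. Replace sin²x by 1 - cos²x: cos²x - (1 - cos²x) = 2cos²x - 1.
So the two sides agree for every real x for which both sides are defined.

Conclusion: Yes, this is an identity.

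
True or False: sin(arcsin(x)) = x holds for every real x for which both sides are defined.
Claim: sin(arcsin(x)) = x.
Reasoning: For -1 ≤ x ≤ 1 (where arcsin is defined), arcsin(x) is by definition an angle whose sine equals x. Taking the sine of that angle returns x. (Note the other order, arcsin(sin x) = x, is NOT an identity.)
So the two sides agree for every real x for which both sides are defined.

Conclusion: True.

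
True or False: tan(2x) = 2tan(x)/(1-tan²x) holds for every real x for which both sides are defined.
Claim: tan(2x) = 2tan(x)/(1-tan²x).
Reasoning: tan(2x) = sin(2x)/cos(2x) = 2sin(x)cos(x) / (cos²x - sin²x). Divide numerator and denominator by cos²x: 2tan(x) / (1 - tan²x).
So the two sides agree for every real x for which both sides are defined.

Conclusion: True.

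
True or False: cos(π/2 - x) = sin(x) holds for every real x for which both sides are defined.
Claim: cos(π/2 - x) = sin(x).
Reasoning: Use cos(u - v) = cos(u)cos(v) + sin(u)sin(v) with u = π/2, v = x: cos(π/2)cos(x) + sin(π/2)sin(x) = 0·cos(x) + 1·sin(x) = sin(x).
So the two sides agree for every real x for which both sides are defined.

Conclusion: True.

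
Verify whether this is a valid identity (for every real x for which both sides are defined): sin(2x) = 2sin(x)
No, this is NOT an identity.

Claim: sin(2x) = 2sin(x).
Test a specific point where both sides are defined: x = π/4.
LHS = sin(2x) ≈ 1.0000
RHS = 2sin(x) ≈ 1.4142
Since 1.0000 ≠ 1.4142, the equation fails at this point, so it cannot hold for every real x for which both sides are defined.
The correct double-angle formula is sin(2x) = 2sin(x)cos(x).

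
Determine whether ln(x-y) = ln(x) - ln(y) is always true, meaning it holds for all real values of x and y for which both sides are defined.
Claim: ln(x-y) = ln(x) - ln(y).
Test a specific point where both sides are defined: x = 2, y = 1/2.
LHS = ln(x-y) ≈ 0.4055
RHS = ln(x) - ln(y) ≈ 1.3863
Since 0.4055 ≠ 1.3863, the equation fails at this point, so it cannot hold for all real values of x and y for which both sides are defined.
ln(x) - ln(y) = ln(x/y), not ln(x-y).

Conclusion: No, this is NOT an identity.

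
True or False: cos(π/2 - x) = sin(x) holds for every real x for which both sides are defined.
True.

Claim: cos(π/2 - x) = sin(x).
Reasoning: Use cos(u - v) = cos(u)cos(v) + sin(u)sin(v) with u = π/2, v = x: cos(π/2)cos(x) + sin(π/2)sin(x) = 0·cos(x) + 1·sin(x) = sin(x).
So the two sides agree for every real x for which both sides are defined.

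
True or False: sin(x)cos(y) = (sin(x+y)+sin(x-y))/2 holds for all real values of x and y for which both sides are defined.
Claim: sin(x)cos(y) = (sin(x+y)+sin(x-y))/2.
Reasoning: sin(x+y) = sin(x)cos(y) + cos(x)sin(y) and sin(x-y) = sin(x)cos(y) - cos(x)sin(y). Adding, sin(x+y) + sin(x-y) = 2sin(x)cos(y); divide by 2.
So the two sides agree for all real values of x and y for which both sides are defined.

Conclusion: True.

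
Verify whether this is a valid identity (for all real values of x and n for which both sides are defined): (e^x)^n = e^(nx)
Yes, this is an identity.

Claim: (e^x)^n = e^(nx).
Reasoning: e^x is a positive real number, and for a positive base B and real exponent n, B^n = e^(n·ln B). With B = e^x, ln B = x, so (e^x)^n = e^(n·x).
So the two sides agree for all real values of x and n for which both sides are defined.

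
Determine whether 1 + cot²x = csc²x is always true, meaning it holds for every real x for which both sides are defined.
Claim: 1 + cot²x = csc²x.
Reasoning: Start from sin²x + cos²x = 1 and divide every term by sin²x (allowed wherever cot x and csc x are defined): 1 + cot²x = 1/sin²x = csc²x.
So the two sides agree for every real x for which both sides are defined.

Conclusion: Yes, this is an identity.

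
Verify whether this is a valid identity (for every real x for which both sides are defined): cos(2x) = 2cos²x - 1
Yes, this is an identity.

Claim: cos(2x) = 2cos²x - 1.
Reasoning: cos(2x) = cos²x - sin²x. Replace sin²x by 1 - cos²x: cos²x - (1 - cos²x) = 2cos²x - 1.
So the two sides agree for every real x for which both sides are defined.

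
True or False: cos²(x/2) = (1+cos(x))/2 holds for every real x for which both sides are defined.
Claim: cos²(x/2) = (1+cos(x))/2.
Reasoning: Use cos(2θ) = 2cos²θ - 1 with θ = x/2: cos(x) = 2cos²(x/2) - 1. Solving for cos²(x/2) gives (1 + cos(x))/2.
So the two sides agree for every real x for which both sides are defined.

Conclusion: True.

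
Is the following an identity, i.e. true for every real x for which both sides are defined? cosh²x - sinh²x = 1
Claim: cosh²x - sinh²x = 1.
Reasoning: With cosh(x) = (e^x + e^-x)/2 and sinh(x) = (e^x - e^-x)/2: cosh²x = (e^(2x) + 2 + e^(-2x))/4 and sinh²x = (e^(2x) - 2 + e^(-2x))/4. Subtracting leaves 4/4 = 1.
So the two sides agree for every real x for which both sides are defined.

Conclusion: Yes, this is an identity.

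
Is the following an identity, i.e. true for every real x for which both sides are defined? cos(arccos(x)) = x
Claim: cos(arccos(x)) = x.
Reasoning: For -1 ≤ x ≤ 1 (where arccos is defined), arccos(x) is by definition an angle whose cosine equals x. Taking the cosine of that angle returns x. (Note the other order, arccos(cos x) = x, is NOT an identity.)
So the two sides agree for every real x for which both sides are defined.

Conclusion: Yes, this is an identity.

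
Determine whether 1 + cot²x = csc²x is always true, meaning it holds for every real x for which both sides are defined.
Claim: 1 + cot²x = csc²x.
Reasoning: Start from sin²x + cos²x = 1 and divide every term by sin²x (allowed wherever cot x and csc x are defined): 1 + cot²x = 1/sin²x = csc²x.
So the two sides agree for every real x for which both sides are defined.

Conclusion: Yes, this is an identity.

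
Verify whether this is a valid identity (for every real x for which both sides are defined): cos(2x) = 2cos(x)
Claim: cos(2x) = 2cos(x).
Test a specific point where both sides are defined: x = -π/2.
LHS = cos(2x) ≈ -1.0000
RHS = 2cos(x) ≈ 0.0000
Since -1.0000 ≠ 0.0000, the equation fails at this point, so it cannot hold for every real x for which both sides are defined.
The correct double-angle formula is cos(2x) = cos²x - sin²x.

Conclusion: No, this is NOT an identity.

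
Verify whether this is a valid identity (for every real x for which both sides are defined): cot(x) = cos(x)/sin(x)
Claim: cot(x) = cos(x)/sin(x).
Reasoning: cot(x) is defined as 1/tan(x) = 1/(sin(x)/cos(x)) = cos(x)/sin(x), wherever sin(x) ≠ 0.
So the two sides agree for every real x for which both sides are defined.

Conclusion: Yes, this is an identity.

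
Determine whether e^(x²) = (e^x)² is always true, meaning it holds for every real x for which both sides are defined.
No, this is NOT an identity.

Claim: e^(x²) = (e^x)².
Test a specific point where both sides are defined: x = -2.
LHS = e^(x²) ≈ 54.5982
RHS = (e^x)² ≈ 0.0183
Since 54.5982 ≠ 0.0183, the equation fails at this point, so it cannot hold for every real x for which both sides are defined.
(e^x)² = e^(2x), and 2x ≠ x² in general.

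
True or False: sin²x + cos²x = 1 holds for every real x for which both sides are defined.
True.

Claim: sin²x + cos²x = 1.
Reasoning: The point (cos x, sin x) lies on the unit circle X² + Y² = 1, so cos²x + sin²x = 1 for every real x.
So the two sides agree for every real x for which both sides are defined.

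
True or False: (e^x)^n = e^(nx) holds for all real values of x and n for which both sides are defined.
True.

Claim: (e^x)^n = e^(nx).
Reasoning: e^x is a positive real number, and for a positive base B and real exponent n, B^n = e^(n·ln B). With B = e^x, ln B = x, so (e^x)^n = e^(n·x).
So the two sides agree for all real values of x and n for which both sides are defined.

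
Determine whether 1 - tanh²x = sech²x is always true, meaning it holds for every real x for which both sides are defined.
Yes, this is an identity.

Claim: 1 - tanh²x = sech²x.
Reasoning: Divide cosh²x - sinh²x = 1 through by cosh²x (never zero): 1 - tanh²x = 1/cosh²x = sech²x.
So the two sides agree for every real x for which both sides are defined.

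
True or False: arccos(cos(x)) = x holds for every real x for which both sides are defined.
False.

Claim: arccos(cos(x)) = x.
Test a specific point where both sides are defined: x = -π/4.
LHS = arccos(cos(x)) ≈ 0.7854
RHS = x ≈ -0.7854
Since 0.7854 ≠ -0.7854, the equation fails at this point, so it cannot hold for every real x for which both sides are defined.
arccos only returns values in [0, π], so arccos(cos(x)) = x holds only for x in that interval, not for all real x.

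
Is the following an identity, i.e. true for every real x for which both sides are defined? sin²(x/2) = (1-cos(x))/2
Claim: sin²(x/2) = (1-cos(x))/2.
Reasoning: Use cos(2θ) = 1 - 2sin²θ with θ = x/2: cos(x) = 1 - 2sin²(x/2). Solving for sin²(x/2) gives (1 - cos(x))/2.
So the two sides agree for every real x for which both sides are defined.

Conclusion: Yes, this is an identity.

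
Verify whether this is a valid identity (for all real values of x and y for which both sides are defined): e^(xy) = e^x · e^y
Claim: e^(xy) = e^x · e^y.
Test a specific point where both sides are defined: x = -1, y = -3.
LHS = e^(xy) ≈ 20.0855
RHS = e^x · e^y ≈ 0.0183
Since 20.0855 ≠ 0.0183, the equation fails at this point, so it cannot hold for all real values of x and y for which both sides are defined.
e^x · e^y = e^(x+y), not e^(xy).

Conclusion: No, this is NOT an identity.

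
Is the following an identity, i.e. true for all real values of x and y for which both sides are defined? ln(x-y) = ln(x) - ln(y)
Claim: ln(x-y) = ln(x) - ln(y).
Test a specific point where both sides are defined: x = 5, y = 3/2.
LHS = ln(x-y) ≈ 1.2528
RHS = ln(x) - ln(y) ≈ 1.2040
Since 1.2528 ≠ 1.2040, the equation fails at this point, so it cannot hold for all real values of x and y for which both sides are defined.
ln(x) - ln(y) = ln(x/y), not ln(x-y).

Conclusion: No, this is NOT an identity.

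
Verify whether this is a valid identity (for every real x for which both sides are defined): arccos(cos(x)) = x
Claim: arccos(cos(x)) = x.
Test a specific point where both sides are defined: x = -π/3.
LHS = arccos(cos(x)) ≈ 1.0472
RHS = x ≈ -1.0472
Since 1.0472 ≠ -1.0472, the equation fails at this point, so it cannot hold for every real x for which both sides are defined.
arccos only returns values in [0, π], so arccos(cos(x)) = x holds only for x in that interval, not for all real x.

Conclusion: No, this is NOT an identity.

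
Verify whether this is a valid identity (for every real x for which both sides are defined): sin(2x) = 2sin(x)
Claim: sin(2x) = 2sin(x).
Test a specific point where both sides are defined: x = π/6.
LHS = sin(2x) ≈ 0.8660
RHS = 2sin(x) ≈ 1.0000
Since 0.8660 ≠ 1.0000, the equation fails at this point, so it cannot hold for every real x for which both sides are defined.
The correct double-angle formula is sin(2x) = 2sin(x)cos(x).

Conclusion: No, this is NOT an identity.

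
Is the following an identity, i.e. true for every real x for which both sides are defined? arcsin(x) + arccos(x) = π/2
Yes, this is an identity.

Claim: arcsin(x) + arccos(x) = π/2.
Reasoning: Both sides are defined for -1 ≤ x ≤ 1. Let θ = arcsin(x), so sin θ = x and θ ∈ [-π/2, π/2]. Then cos(π/2 - θ) = sin θ = x and π/2 - θ ∈ [0, π], which is exactly the range of arccos, so arccos(x) = π/2 - θ. Adding: arcsin(x) + arccos(x) = θ + (π/2 - θ) = π/2.
So the two sides agree for every real x for which both sides are defined.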